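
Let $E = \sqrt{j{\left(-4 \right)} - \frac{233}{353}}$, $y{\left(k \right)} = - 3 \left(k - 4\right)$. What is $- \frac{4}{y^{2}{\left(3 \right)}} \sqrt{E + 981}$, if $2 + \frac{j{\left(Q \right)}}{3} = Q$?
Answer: $- \frac{4 \sqrt{122241429 + 353 i \sqrt{2325211}}}{3177} \approx -13.92 - 0.030648 i$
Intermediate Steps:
$j{\left(Q \right)} = -6 + 3 Q$
$y{\left(k \right)} = 12 - 3 k$ ($y{\left(k \right)} = - 3 \left(-4 + k\right) = 12 - 3 k$)
$E = \frac{i \sqrt{2325211}}{353}$ ($E = \sqrt{\left(-6 + 3 \left(-4\right)\right) - \frac{233}{353}} = \sqrt{\left(-6 - 12\right) - \frac{233}{353}} = \sqrt{-18 - \frac{233}{353}} = \sqrt{- \frac{6587}{353}} = \frac{i \sqrt{2325211}}{353} \approx 4.3197 i$)
$- \frac{4}{y^{2}{\left(3 \right)}} \sqrt{E + 981} = - \frac{4}{\left(12 - 9\right)^{2}} \sqrt{\frac{i \sqrt{2325211}}{353} + 981} = - \frac{4}{\left(12 - 9\right)^{2}} \sqrt{981 + \frac{i \sqrt{2325211}}{353}} = - \frac{4}{3^{2}} \sqrt{981 + \frac{i \sqrt{2325211}}{353}} = - \frac{4}{9} \sqrt{981 + \frac{i \sqrt{2325211}}{353}} = \left(-4\right) \frac{1}{9} \sqrt{981 + \frac{i \sqrt{2325211}}{353}} = - \frac{4 \sqrt{981 + \frac{i \sqrt{2325211}}{353}}}{9}$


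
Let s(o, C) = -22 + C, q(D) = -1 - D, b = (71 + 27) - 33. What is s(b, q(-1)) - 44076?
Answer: -44098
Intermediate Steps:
b = 65 (b = 98 - 33 = 65)
s(b, q(-1)) - 44076 = (-22 + (-1 - 1*(-1))) - 44076 = (-22 + (-1 + 1)) - 44076 = (-22 + 0) - 44076 = -22 - 44076 = -44098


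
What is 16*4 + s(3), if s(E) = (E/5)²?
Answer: 1609/25 ≈ 64.360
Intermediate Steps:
s(E) = E²/25 (s(E) = (E*(⅕))² = (E/5)² = E²/25)
16*4 + s(3) = 16*4 + (1/25)*3² = 64 + (1/25)*9 = 64 + 9/25 = 1609/25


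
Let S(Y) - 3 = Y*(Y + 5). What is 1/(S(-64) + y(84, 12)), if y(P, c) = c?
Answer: 1/3791 ≈ 0.00026378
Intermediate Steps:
S(Y) = 3 + Y*(5 + Y) (S(Y) = 3 + Y*(Y + 5) = 3 + Y*(5 + Y))
1/(S(-64) + y(84, 12)) = 1/((3 + (-64)² + 5*(-64)) + 12) = 1/((3 + 4096 - 320) + 12) = 1/(3779 + 12) = 1/3791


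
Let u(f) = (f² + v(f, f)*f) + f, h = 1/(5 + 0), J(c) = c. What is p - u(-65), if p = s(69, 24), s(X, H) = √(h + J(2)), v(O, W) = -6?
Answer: -4550 + √55/5 ≈ -4548.5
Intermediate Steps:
h = ⅕ (h = 1/5 = ⅕ ≈ 0.20000)
u(f) = f² - 5*f (u(f) = (f² - 6*f) + f = f² - 5*f)
s(X, H) = √55/5 (s(X, H) = √(⅕ + 2) = √(11/5) = √55/5)
p = √55/5 ≈ 1.4832
p - u(-65) = √55/5 - (-65)*(-5 - 65) = √55/5 - (-65)*(-70) = √55/5 - 1*4550 = √55/5 - 4550 = -4550 + √55/5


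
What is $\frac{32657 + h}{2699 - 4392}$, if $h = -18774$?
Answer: $- \frac{13883}{1693} \approx -8.2002$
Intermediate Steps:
$\frac{32657 + h}{2699 - 4392} = \frac{32657 - 18774}{2699 - 4392} = \frac{13883}{-1693} = 13883 \left(- \frac{1}{1693}\right) = - \frac{13883}{1693}$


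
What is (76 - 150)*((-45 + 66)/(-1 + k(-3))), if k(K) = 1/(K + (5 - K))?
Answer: 3885/2 ≈ 1942.5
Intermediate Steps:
k(K) = ⅕ (k(K) = 1/5 = ⅕)
(76 - 150)*((-45 + 66)/(-1 + k(-3))) = (76 - 150)*((-45 + 66)/(-1 + ⅕)) = -1554/(-⅘) = -1554*(-5)/4 = -74*(-105/4) = 3885/2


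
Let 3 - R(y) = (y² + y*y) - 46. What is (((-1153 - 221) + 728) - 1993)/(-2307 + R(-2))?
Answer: 2639/2266 ≈ 1.1646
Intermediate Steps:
R(y) = 49 - 2*y² (R(y) = 3 - ((y² + y*y) - 46) = 3 - ((y² + y²) - 46) = 3 - (2*y² - 46) = 3 - (-46 + 2*y²) = 3 + (46 - 2*y²) = 49 - 2*y²)
(((-1153 - 221) + 728) - 1993)/(-2307 + R(-2)) = (((-1153 - 221) + 728) - 1993)/(-2307 + (49 - 2*(-2)²)) = ((-1374 + 728) - 1993)/(-2307 + (49 - 2*4)) = (-646 - 1993)/(-2307 + (49 - 8)) = -2639/(-2307 + 41) = -2639/(-2266) = -2639*(-1/2266) = 2639/2266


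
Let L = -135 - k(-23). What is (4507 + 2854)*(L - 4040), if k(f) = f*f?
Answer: -34626144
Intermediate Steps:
k(f) = f²
L = -664 (L = -135 - 1*(-23)² = -135 - 1*529 = -135 - 529 = -664)
(4507 + 2854)*(L - 4040) = (4507 + 2854)*(-664 - 4040) = 7361*(-4704) = -34626144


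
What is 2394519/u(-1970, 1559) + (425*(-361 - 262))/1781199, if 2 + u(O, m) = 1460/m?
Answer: -949902069638147/421889706 ≈ -2.2515e+6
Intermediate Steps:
u(O, m) = -2 + 1460/m
2394519/u(-1970, 1559) + (425*(-361 - 262))/1781199 = 2394519/(-2 + 1460/1559) + (425*(-361 - 262))/1781199 = 2394519/(-2 + 1460*(1/1559)) + (425*(-623))*(1/1781199) = 2394519/(-2 + 1460/1559) - 264775*1/1781199 = 2394519/(-1658/1559) - 37825/254457 = 2394519*(-1559/1658) - 37825/254457 = -3733055121/1658 - 37825/254457 = -949902069638147/421889706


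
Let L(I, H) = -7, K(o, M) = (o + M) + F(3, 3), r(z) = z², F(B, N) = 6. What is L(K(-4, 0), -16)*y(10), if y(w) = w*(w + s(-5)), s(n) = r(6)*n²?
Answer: -63700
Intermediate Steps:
K(o, M) = 6 + M + o (K(o, M) = (o + M) + 6 = (M + o) + 6 = 6 + M + o)
s(n) = 36*n² (s(n) = 6²*n² = 36*n²)
y(w) = w*(900 + w) (y(w) = w*(w + 36*(-5)²) = w*(w + 36*25) = w*(w + 900) = w*(900 + w))
L(K(-4, 0), -16)*y(10) = -70*(900 + 10) = -70*910 = -7*9100 = -63700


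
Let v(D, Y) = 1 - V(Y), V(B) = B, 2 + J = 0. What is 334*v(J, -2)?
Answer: 1002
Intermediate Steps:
J = -2 (J = -2 + 0 = -2)
v(D, Y) = 1 - Y
334*v(J, -2) = 334*(1 - 1*(-2)) = 334*(1 + 2) = 334*3 = 1002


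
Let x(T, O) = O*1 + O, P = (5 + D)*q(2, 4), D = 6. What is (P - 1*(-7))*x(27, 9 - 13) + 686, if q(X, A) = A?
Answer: 278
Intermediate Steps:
P = 44 (P = (5 + 6)*4 = 11*4 = 44)
x(T, O) = 2*O (x(T, O) = O + O = 2*O)
(P - 1*(-7))*x(27, 9 - 13) + 686 = (44 - 1*(-7))*(2*(9 - 13)) + 686 = (44 + 7)*(2*(-4)) + 686 = 51*(-8) + 686 = -408 + 686 = 278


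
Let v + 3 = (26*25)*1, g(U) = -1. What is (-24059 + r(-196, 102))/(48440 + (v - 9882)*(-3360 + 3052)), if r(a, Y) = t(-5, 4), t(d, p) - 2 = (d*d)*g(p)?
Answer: -12041/1446410 ≈ -0.0083247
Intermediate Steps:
v = 647 (v = -3 + (26*25)*1 = -3 + 650*1 = -3 + 650 = 647)
t(d, p) = 2 - d**2 (t(d, p) = 2 + (d*d)*(-1) = 2 + d**2*(-1) = 2 - d**2)
r(a, Y) = -23 (r(a, Y) = 2 - 1*(-5)**2 = 2 - 1*25 = 2 - 25 = -23)
(-24059 + r(-196, 102))/(48440 + (v - 9882)*(-3360 + 3052)) = (-24059 - 23)/(48440 + (647 - 9882)*(-3360 + 3052)) = -24082/(48440 - 9235*(-308)) = -24082/(48440 + 2844380) = -24082/2892820 = -24082*1/2892820 = -12041/1446410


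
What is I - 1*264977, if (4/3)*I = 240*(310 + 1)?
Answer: -208997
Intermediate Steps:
I = 55980 (I = 3*(240*(310 + 1))/4 = 3*(240*311)/4 = (3/4)*74640 = 55980)
I - 1*264977 = 55980 - 1*264977 = 55980 - 264977 = -208997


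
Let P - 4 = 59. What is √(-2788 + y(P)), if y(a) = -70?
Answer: I*√2858 ≈ 53.46*I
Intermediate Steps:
P = 63 (P = 4 + 59 = 63)
√(-2788 + y(P)) = √(-2788 - 70) = √(-2858) = I*√2858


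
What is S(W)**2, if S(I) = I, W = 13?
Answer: 169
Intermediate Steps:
S(W)**2 = 13**2 = 169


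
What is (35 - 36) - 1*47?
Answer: -48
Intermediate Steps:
(35 - 36) - 1*47 = -1 - 47 = -48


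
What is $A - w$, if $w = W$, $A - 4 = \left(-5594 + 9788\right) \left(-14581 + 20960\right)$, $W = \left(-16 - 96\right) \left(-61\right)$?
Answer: $26746698$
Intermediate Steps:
$W = 6832$ ($W = \left(-112\right) \left(-61\right) = 6832$)
$A = 26753530$ ($A = 4 + \left(-5594 + 9788\right) \left(-14581 + 20960\right) = 4 + 4194 \cdot 6379 = 4 + 26753526 = 26753530$)
$w = 6832$
$A - w = 26753530 - 6832 = 26746698$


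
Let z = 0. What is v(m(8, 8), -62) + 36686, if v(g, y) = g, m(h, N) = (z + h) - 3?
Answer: 36691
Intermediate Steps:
m(h, N) = -3 + h (m(h, N) = (0 + h) - 3 = h - 3 = -3 + h)
v(m(8, 8), -62) + 36686 = (-3 + 8) + 36686 = 5 + 36686 = 36691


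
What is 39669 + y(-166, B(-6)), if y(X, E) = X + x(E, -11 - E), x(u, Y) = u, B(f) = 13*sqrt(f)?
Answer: 39503 + 13*I*sqrt(6) ≈ 39503.0 + 31.843*I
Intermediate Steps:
y(X, E) = E + X (y(X, E) = X + E = E + X)
39669 + y(-166, B(-6)) = 39669 + (13*sqrt(-6) - 166) = 39669 + (13*(I*sqrt(6)) - 166) = 39669 + (13*I*sqrt(6) - 166) = 39669 + (-166 + 13*I*sqrt(6)) = 39503 + 13*I*sqrt(6)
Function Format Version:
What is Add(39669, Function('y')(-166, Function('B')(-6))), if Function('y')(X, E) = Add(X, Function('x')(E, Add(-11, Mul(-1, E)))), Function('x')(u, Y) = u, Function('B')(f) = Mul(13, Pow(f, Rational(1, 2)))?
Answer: Add(39503, Mul(13, I, Pow(6, Rational(1, 2)))) ≈ Add(39503., Mul(31.843, I))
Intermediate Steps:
Function('y')(X, E) = Add(E, X) (Function('y')(X, E) = Add(X, E) = Add(E, X))
Add(39669, Function('y')(-166, Function('B')(-6))) = Add(39669, Add(Mul(13, Pow(-6, Rational(1, 2))), -166)) = Add(39669, Add(Mul(13, Mul(I, Pow(6, Rational(1, 2)))), -166)) = Add(39669, Add(Mul(13, I, Pow(6, Rational(1, 2))), -166)) = Add(39669, Add(-166, Mul(13, I, Pow(6, Rational(1, 2))))) = Add(39503, Mul(13, I, Pow(6, Rational(1, 2))))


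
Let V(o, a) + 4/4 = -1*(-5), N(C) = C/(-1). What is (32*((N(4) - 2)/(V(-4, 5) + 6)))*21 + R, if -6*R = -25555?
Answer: 115679/30 ≈ 3856.0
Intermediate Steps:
R = 25555/6 (R = -⅙*(-25555) = 25555/6 ≈ 4259.2)
N(C) = -C (N(C) = C*(-1) = -C)
V(o, a) = 4 (V(o, a) = -1 - 1*(-5) = -1 + 5 = 4)
(32*((N(4) - 2)/(V(-4, 5) + 6)))*21 + R = (32*((-1*4 - 2)/(4 + 6)))*21 + 25555/6 = (32*((-4 - 2)/10))*21 + 25555/6 = (32*(-6*⅒))*21 + 25555/6 = (32*(-⅗))*21 + 25555/6 = -96/5*21 + 25555/6 = -2016/5 + 25555/6 = 115679/30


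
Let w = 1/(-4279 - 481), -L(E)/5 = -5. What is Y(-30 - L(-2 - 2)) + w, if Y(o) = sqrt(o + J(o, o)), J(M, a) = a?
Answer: -1/4760 + I*sqrt(110) ≈ -0.00021008 + 10.488*I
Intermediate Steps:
L(E) = 25 (L(E) = -5*(-5) = 25)
Y(o) = sqrt(2)*sqrt(o) (Y(o) = sqrt(o + o) = sqrt(2*o) = sqrt(2)*sqrt(o))
w = -1/4760 (w = 1/(-4760) = -1/4760 ≈ -0.00021008)
Y(-30 - L(-2 - 2)) + w = sqrt(2)*sqrt(-30 - 1*25) - 1/4760 = sqrt(2)*sqrt(-30 - 25) - 1/4760 = sqrt(2)*sqrt(-55) - 1/4760 = sqrt(2)*(I*sqrt(55)) - 1/4760 = I*sqrt(110) - 1/4760 = -1/4760 + I*sqrt(110)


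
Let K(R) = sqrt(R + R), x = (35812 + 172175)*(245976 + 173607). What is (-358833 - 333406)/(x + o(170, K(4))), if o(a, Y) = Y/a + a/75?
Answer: -3928172027806108931685/495208978263851767361002471 + 529562835*sqrt(2)/495208978263851767361002471 ≈ -7.9324e-6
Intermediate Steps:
x = 87267809421 (x = 207987*419583 = 87267809421)
K(R) = sqrt(2)*sqrt(R) (K(R) = sqrt(2*R) = sqrt(2)*sqrt(R))
o(a, Y) = a/75 + Y/a (o(a, Y) = Y/a + a*(1/75) = Y/a + a/75 = a/75 + Y/a)
(-358833 - 333406)/(x + o(170, K(4))) = (-358833 - 333406)/(87267809421 + ((1/75)*170 + (sqrt(2)*sqrt(4))/170)) = -692239/(87267809421 + (34/15 + (sqrt(2)*2)*(1/170))) = -692239/(87267809421 + (34/15 + (2*sqrt(2))*(1/170))) = -692239/(87267809421 + (34/15 + sqrt(2)/85)) = -692239/(1309017141349/15 + sqrt(2)/85)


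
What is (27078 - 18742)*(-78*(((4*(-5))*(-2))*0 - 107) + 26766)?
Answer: 292693632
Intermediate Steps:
(27078 - 18742)*(-78*(((4*(-5))*(-2))*0 - 107) + 26766) = 8336*(-78*(-20*(-2)*0 - 107) + 26766) = 8336*(-78*(40*0 - 107) + 26766) = 8336*(-78*(0 - 107) + 26766) = 8336*(-78*(-107) + 26766) = 8336*(8346 + 26766) = 8336*35112 = 292693632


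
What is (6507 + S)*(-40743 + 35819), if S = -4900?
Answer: -7912868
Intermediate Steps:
(6507 + S)*(-40743 + 35819) = (6507 - 4900)*(-40743 + 35819) = 1607*(-4924) = -7912868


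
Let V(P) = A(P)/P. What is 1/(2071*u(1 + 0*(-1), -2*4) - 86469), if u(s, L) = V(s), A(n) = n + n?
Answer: -1/82327 ≈ -1.2147e-5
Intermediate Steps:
A(n) = 2*n
V(P) = 2 (V(P) = (2*P)/P = 2)
u(s, L) = 2
1/(2071*u(1 + 0*(-1), -2*4) - 86469) = 1/(2071*2 - 86469) = 1/(4142 - 86469) = 1/(-82327) = -1/82327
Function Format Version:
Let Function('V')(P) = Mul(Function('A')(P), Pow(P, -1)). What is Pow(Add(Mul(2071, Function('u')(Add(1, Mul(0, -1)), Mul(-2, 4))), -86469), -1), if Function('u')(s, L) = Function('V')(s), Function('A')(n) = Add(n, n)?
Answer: Rational(-1, 82327) ≈ -1.2147e-5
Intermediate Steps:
Function('A')(n) = Mul(2, n)
Function('V')(P) = 2 (Function('V')(P) = Mul(Mul(2, P), Pow(P, -1)) = 2)
Function('u')(s, L) = 2
Pow(Add(Mul(2071, Function('u')(Add(1, Mul(0, -1)), Mul(-2, 4))), -86469), -1) = Pow(Add(Mul(2071, 2), -86469), -1) = Pow(Add(4142, -86469), -1) = Pow(-82327, -1) = Rational(-1, 82327)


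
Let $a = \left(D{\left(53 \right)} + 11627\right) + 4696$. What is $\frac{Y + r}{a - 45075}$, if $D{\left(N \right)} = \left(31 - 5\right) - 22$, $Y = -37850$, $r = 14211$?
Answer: $\frac{23639}{28748} \approx 0.82228$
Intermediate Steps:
$D{\left(N \right)} = 4$ ($D{\left(N \right)} = 26 - 22 = 4$)
$a = 16327$ ($a = \left(4 + 11627\right) + 4696 = 11631 + 4696 = 16327$)
$\frac{Y + r}{a - 45075} = \frac{-37850 + 14211}{16327 - 45075} = - \frac{23639}{-28748} = \left(-23639\right) \left(- \frac{1}{28748}\right) = \frac{23639}{28748}$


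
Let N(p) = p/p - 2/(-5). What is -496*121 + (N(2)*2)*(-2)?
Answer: -300108/5 ≈ -60022.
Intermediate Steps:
N(p) = 7/5 (N(p) = 1 - 2*(-1/5) = 1 + 2/5 = 7/5)
-496*121 + (N(2)*2)*(-2) = -496*121 + ((7/5)*2)*(-2) = -60016 + (14/5)*(-2) = -60016 - 28/5 = -300108/5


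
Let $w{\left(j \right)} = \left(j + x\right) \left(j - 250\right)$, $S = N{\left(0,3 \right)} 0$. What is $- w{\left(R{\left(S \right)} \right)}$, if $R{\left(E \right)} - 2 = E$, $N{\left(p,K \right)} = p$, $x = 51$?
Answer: $13144$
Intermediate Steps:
$S = 0$ ($S = 0 \cdot 0 = 0$)
$R{\left(E \right)} = 2 + E$
$w{\left(j \right)} = \left(-250 + j\right) \left(51 + j\right)$ ($w{\left(j \right)} = \left(j + 51\right) \left(j - 250\right) = \left(51 + j\right) \left(-250 + j\right) = \left(-250 + j\right) \left(51 + j\right)$)
$- w{\left(R{\left(S \right)} \right)} = - (-12750 + \left(2 + 0\right)^{2} - 199 \left(2 + 0\right)) = - (-12750 + 2^{2} - 398) = - (-12750 + 4 - 398) = \left(-1\right) \left(-13144\right) = 13144$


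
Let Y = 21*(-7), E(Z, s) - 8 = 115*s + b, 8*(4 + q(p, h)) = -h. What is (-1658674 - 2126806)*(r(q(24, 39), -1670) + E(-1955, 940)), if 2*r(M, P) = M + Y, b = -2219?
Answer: -801091321745/2 ≈ -4.0055e+11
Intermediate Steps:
q(p, h) = -4 - h/8 (q(p, h) = -4 + (-h)/8 = -4 - h/8)
E(Z, s) = -2211 + 115*s (E(Z, s) = 8 + (115*s - 2219) = 8 + (-2219 + 115*s) = -2211 + 115*s)
Y = -147
r(M, P) = -147/2 + M/2 (r(M, P) = (M - 147)/2 = (-147 + M)/2 = -147/2 + M/2)
(-1658674 - 2126806)*(r(q(24, 39), -1670) + E(-1955, 940)) = (-1658674 - 2126806)*((-147/2 + (-4 - ⅛*39)/2) + (-2211 + 115*940)) = -3785480*((-147/2 + (-4 - 39/8)/2) + (-2211 + 108100)) = -3785480*((-147/2 + (½)*(-71/8)) + 105889) = -3785480*((-147/2 - 71/16) + 105889) = -3785480*(-1247/16 + 105889) = -3785480*1692977/16 = -801091321745/2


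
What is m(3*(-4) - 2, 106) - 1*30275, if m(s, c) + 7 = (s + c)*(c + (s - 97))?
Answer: -30742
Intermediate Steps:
m(s, c) = -7 + (c + s)*(-97 + c + s) (m(s, c) = -7 + (s + c)*(c + (s - 97)) = -7 + (c + s)*(c + (-97 + s)) = -7 + (c + s)*(-97 + c + s))
m(3*(-4) - 2, 106) - 1*30275 = (-7 + 106**2 + (3*(-4) - 2)**2 - 97*106 - 97*(3*(-4) - 2) + 2*106*(3*(-4) - 2)) - 1*30275 = (-7 + 11236 + (-12 - 2)**2 - 10282 - 97*(-12 - 2) + 2*106*(-12 - 2)) - 30275 = (-7 + 11236 + (-14)**2 - 10282 - 97*(-14) + 2*106*(-14)) - 30275 = (-7 + 11236 + 196 - 10282 + 1358 - 2968) - 30275 = -467 - 30275 = -30742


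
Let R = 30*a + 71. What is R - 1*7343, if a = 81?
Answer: -4842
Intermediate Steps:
R = 2501 (R = 30*81 + 71 = 2430 + 71 = 2501)
R - 1*7343 = 2501 - 1*7343 = 2501 - 7343 = -4842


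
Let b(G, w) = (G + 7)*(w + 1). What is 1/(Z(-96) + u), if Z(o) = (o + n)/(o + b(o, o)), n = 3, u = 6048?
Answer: 8359/50555139 ≈ 0.00016534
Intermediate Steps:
b(G, w) = (1 + w)*(7 + G) (b(G, w) = (7 + G)*(1 + w) = (1 + w)*(7 + G))
Z(o) = (3 + o)/(7 + o**2 + 9*o) (Z(o) = (o + 3)/(o + (7 + o + 7*o + o*o)) = (3 + o)/(o + (7 + o + 7*o + o**2)) = (3 + o)/(o + (7 + o**2 + 8*o)) = (3 + o)/(7 + o**2 + 9*o))
1/(Z(-96) + u) = 1/((3 - 96)/(7 + (-96)**2 + 9*(-96)) + 6048) = 1/(-93/(7 + 9216 - 864) + 6048) = 1/(-93/8359 + 6048) = 1/(50555139/8359) = 8359/50555139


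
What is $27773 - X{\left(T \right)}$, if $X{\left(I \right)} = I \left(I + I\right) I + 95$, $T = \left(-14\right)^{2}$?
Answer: $-15031394$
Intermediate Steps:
$T = 196$
$X{\left(I \right)} = 95 + 2 I^{3}$ ($X{\left(I \right)} = I 2 I I + 95 = 2 I^{2} I + 95 = 2 I^{3} + 95 = 95 + 2 I^{3}$)
$27773 - X{\left(T \right)} = 27773 - \left(95 + 2 \cdot 196^{3}\right) = 27773 - \left(95 + 2 \cdot 7529536\right) = 27773 - \left(95 + 15059072\right) = 27773 - 15059167 = -15031394$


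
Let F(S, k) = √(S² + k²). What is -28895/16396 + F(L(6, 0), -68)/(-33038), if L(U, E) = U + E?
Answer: -28895/16396 - √1165/16519 ≈ -1.7644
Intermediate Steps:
L(U, E) = E + U
-28895/16396 + F(L(6, 0), -68)/(-33038) = -28895/16396 + √((0 + 6)² + (-68)²)/(-33038) = -28895*1/16396 + √(6² + 4624)*(-1/33038) = -28895/16396 + √(36 + 4624)*(-1/33038) = -28895/16396 + √4660*(-1/33038) = -28895/16396 + (2*√1165)*(-1/33038) = -28895/16396 - √1165/16519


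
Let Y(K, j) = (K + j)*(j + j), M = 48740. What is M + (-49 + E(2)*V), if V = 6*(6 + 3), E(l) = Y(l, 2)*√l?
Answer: 48691 + 864*√2 ≈ 49913.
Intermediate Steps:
Y(K, j) = 2*j*(K + j) (Y(K, j) = (K + j)*(2*j) = 2*j*(K + j))
E(l) = √l*(8 + 4*l) (E(l) = (2*2*(l + 2))*√l = (2*2*(2 + l))*√l = (8 + 4*l)*√l = √l*(8 + 4*l))
V = 54 (V = 6*9 = 54)
M + (-49 + E(2)*V) = 48740 + (-49 + (4*√2*(2 + 2))*54) = 48740 + (-49 + (4*√2*4)*54) = 48740 + (-49 + (16*√2)*54) = 48740 + (-49 + 864*√2) = 48691 + 864*√2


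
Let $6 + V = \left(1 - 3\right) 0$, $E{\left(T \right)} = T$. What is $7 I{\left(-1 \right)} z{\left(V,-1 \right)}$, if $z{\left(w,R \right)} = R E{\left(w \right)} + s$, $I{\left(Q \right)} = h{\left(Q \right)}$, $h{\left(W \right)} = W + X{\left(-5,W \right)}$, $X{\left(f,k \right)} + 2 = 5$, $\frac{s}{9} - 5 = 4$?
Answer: $1218$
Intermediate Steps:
$s = 81$ ($s = 45 + 9 \cdot 4 = 45 + 36 = 81$)
$X{\left(f,k \right)} = 3$ ($X{\left(f,k \right)} = -2 + 5 = 3$)
$V = -6$ ($V = -6 + \left(1 - 3\right) 0 = -6 - 0 = -6 + 0 = -6$)
$h{\left(W \right)} = 3 + W$ ($h{\left(W \right)} = W + 3 = 3 + W$)
$I{\left(Q \right)} = 3 + Q$
$z{\left(w,R \right)} = 81 + R w$ ($z{\left(w,R \right)} = R w + 81 = 81 + R w$)
$7 I{\left(-1 \right)} z{\left(V,-1 \right)} = 7 \left(3 - 1\right) \left(81 - -6\right) = 7 \cdot 2 \left(81 + 6\right) = 14 \cdot 87 = 1218$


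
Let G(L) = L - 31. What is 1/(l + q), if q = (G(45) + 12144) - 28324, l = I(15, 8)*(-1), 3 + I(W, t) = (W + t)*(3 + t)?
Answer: -1/16416 ≈ -6.0916e-5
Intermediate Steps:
I(W, t) = -3 + (3 + t)*(W + t) (I(W, t) = -3 + (W + t)*(3 + t) = -3 + (3 + t)*(W + t))
G(L) = -31 + L
l = -250 (l = (-3 + 8² + 3*15 + 3*8 + 15*8)*(-1) = (-3 + 64 + 45 + 24 + 120)*(-1) = 250*(-1) = -250)
q = -16166 (q = ((-31 + 45) + 12144) - 28324 = (14 + 12144) - 28324 = 12158 - 28324 = -16166)
1/(l + q) = 1/(-250 - 16166) = 1/(-16416) = -1/16416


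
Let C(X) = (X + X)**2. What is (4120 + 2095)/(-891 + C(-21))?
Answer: 6215/873 ≈ 7.1191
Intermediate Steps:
C(X) = 4*X**2 (C(X) = (2*X)**2 = 4*X**2)
(4120 + 2095)/(-891 + C(-21)) = (4120 + 2095)/(-891 + 4*(-21)**2) = 6215/(-891 + 4*441) = 6215/(-891 + 1764) = 6215/873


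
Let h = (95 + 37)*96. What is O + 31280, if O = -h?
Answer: 18608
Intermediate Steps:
h = 12672 (h = 132*96 = 12672)
O = -12672 (O = -1*12672 = -12672)
O + 31280 = -12672 + 31280 = 18608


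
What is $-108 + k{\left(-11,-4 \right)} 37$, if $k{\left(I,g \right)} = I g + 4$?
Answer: $1668$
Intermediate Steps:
$k{\left(I,g \right)} = 4 + I g$
$-108 + k{\left(-11,-4 \right)} 37 = -108 + \left(4 - -44\right) 37 = -108 + \left(4 + 44\right) 37 = -108 + 48 \cdot 37 = -108 + 1776 = 1668$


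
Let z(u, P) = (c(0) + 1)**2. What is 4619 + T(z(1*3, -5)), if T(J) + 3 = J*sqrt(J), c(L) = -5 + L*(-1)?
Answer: 4680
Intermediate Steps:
c(L) = -5 - L
z(u, P) = 16 (z(u, P) = ((-5 - 1*0) + 1)**2 = ((-5 + 0) + 1)**2 = (-5 + 1)**2 = (-4)**2 = 16)
T(J) = -3 + J**(3/2) (T(J) = -3 + J*sqrt(J) = -3 + J**(3/2))
4619 + T(z(1*3, -5)) = 4619 + (-3 + 16**(3/2)) = 4619 + (-3 + 64) = 4619 + 61 = 4680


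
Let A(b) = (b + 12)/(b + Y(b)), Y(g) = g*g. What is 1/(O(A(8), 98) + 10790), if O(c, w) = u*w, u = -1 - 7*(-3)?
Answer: 1/12750 ≈ 7.8431e-5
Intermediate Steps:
u = 20 (u = -1 + 21 = 20)
Y(g) = g²
A(b) = (12 + b)/(b + b²) (A(b) = (b + 12)/(b + b²) = (12 + b)/(b + b²))
O(c, w) = 20*w
1/(O(A(8), 98) + 10790) = 1/(20*98 + 10790) = 1/(1960 + 10790) = 1/12750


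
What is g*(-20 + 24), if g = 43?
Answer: 172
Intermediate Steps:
g*(-20 + 24) = 43*(-20 + 24) = 43*4 = 172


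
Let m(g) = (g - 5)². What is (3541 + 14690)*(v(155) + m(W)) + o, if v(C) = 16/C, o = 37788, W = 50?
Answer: 5728403961/155 ≈ 3.6957e+7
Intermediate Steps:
m(g) = (-5 + g)²
(3541 + 14690)*(v(155) + m(W)) + o = (3541 + 14690)*(16/155 + (-5 + 50)²) + 37788 = 18231*(16*(1/155) + 45²) + 37788 = 18231*(16/155 + 2025) + 37788 = 18231*(313891/155) + 37788 = 5722546821/155 + 37788 = 5728403961/155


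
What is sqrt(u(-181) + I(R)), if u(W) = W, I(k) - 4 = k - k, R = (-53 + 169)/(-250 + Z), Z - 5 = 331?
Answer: I*sqrt(177) ≈ 13.304*I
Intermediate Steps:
Z = 336 (Z = 5 + 331 = 336)
R = 58/43 (R = (-53 + 169)/(-250 + 336) = 116/86 = 116*(1/86) = 58/43 ≈ 1.3488)
I(k) = 4 (I(k) = 4 + (k - k) = 4 + 0 = 4)
sqrt(u(-181) + I(R)) = sqrt(-181 + 4) = sqrt(-177) = I*sqrt(177)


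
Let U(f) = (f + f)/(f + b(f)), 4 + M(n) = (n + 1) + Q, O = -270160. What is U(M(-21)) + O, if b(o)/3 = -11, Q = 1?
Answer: -7564457/28 ≈ -2.7016e+5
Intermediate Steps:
b(o) = -33 (b(o) = 3*(-11) = -33)
M(n) = -2 + n (M(n) = -4 + ((n + 1) + 1) = -4 + ((1 + n) + 1) = -4 + (2 + n) = -2 + n)
U(f) = 2*f/(-33 + f) (U(f) = (f + f)/(f - 33) = (2*f)/(-33 + f) = 2*f/(-33 + f))
U(M(-21)) + O = 2*(-2 - 21)/(-33 + (-2 - 21)) - 270160 = 2*(-23)/(-33 - 23) - 270160 = 2*(-23)/(-56) - 270160 = 2*(-23)*(-1/56) - 270160 = 23/28 - 270160 = -7564457/28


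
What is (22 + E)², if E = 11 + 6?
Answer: 1521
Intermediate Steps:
E = 17
(22 + E)² = (22 + 17)² = 39² = 1521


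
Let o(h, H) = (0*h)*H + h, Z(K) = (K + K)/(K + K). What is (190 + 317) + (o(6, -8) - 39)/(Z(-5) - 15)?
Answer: 7131/14 ≈ 509.36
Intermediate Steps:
Z(K) = 1 (Z(K) = (2*K)/((2*K)) = (2*K)*(1/(2*K)) = 1)
o(h, H) = h (o(h, H) = 0*H + h = 0 + h = h)
(190 + 317) + (o(6, -8) - 39)/(Z(-5) - 15) = (190 + 317) + (6 - 39)/(1 - 15) = 507 - 33/(-14) = 507 - 33*(-1/14) = 507 + 33/14 = 7131/14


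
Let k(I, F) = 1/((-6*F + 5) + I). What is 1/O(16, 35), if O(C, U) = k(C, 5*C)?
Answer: -459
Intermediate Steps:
k(I, F) = 1/(5 + I - 6*F) (k(I, F) = 1/((5 - 6*F) + I) = 1/(5 + I - 6*F))
O(C, U) = 1/(5 - 29*C) (O(C, U) = 1/(5 + C - 30*C) = 1/(5 - 29*C))
1/O(16, 35) = 1/(1/(5 - 29*16)) = 1/(1/(5 - 464)) = 1/(1/(-459)) = 1/(-1/459) = -459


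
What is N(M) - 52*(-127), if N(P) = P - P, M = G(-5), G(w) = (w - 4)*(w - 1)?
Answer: 6604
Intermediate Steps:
G(w) = (-1 + w)*(-4 + w) (G(w) = (-4 + w)*(-1 + w) = (-1 + w)*(-4 + w))
M = 54 (M = 4 + (-5)² - 5*(-5) = 4 + 25 + 25 = 54)
N(P) = 0
N(M) - 52*(-127) = 0 - 52*(-127) = 0 + 6604 = 6604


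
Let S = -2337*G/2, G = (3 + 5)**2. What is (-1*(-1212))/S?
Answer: -101/6232 ≈ -0.016207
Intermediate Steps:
G = 64 (G = 8**2 = 64)
S = -74784 (S = -149568/2 = -2337*32 = -74784)
(-1*(-1212))/S = -1*(-1212)/(-74784) = 1212*(-1/74784) = -101/6232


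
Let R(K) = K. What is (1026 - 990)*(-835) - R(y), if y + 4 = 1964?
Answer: -32020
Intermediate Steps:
y = 1960 (y = -4 + 1964 = 1960)
(1026 - 990)*(-835) - R(y) = (1026 - 990)*(-835) - 1*1960 = 36*(-835) - 1960 = -30060 - 1960 = -32020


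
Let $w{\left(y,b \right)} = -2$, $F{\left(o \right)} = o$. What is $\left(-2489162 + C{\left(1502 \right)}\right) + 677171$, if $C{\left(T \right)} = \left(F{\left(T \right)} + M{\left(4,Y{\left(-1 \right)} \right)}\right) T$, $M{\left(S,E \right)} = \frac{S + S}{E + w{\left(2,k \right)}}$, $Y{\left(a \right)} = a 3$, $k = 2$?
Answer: $\frac{2208049}{5} \approx 4.4161 \cdot 10^{5}$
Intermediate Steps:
$Y{\left(a \right)} = 3 a$
$M{\left(S,E \right)} = \frac{2 S}{-2 + E}$ ($M{\left(S,E \right)} = \frac{S + S}{E - 2} = \frac{2 S}{-2 + E}$)
$C{\left(T \right)} = T \left(- \frac{8}{5} + T\right)$ ($C{\left(T \right)} = \left(T + 2 \cdot 4 \frac{1}{-2 + 3 \left(-1\right)}\right) T = \left(T + 2 \cdot 4 \frac{1}{-2 - 3}\right) T = \left(T + 2 \cdot 4 \frac{1}{-5}\right) T = \left(T + 2 \cdot 4 \left(- \frac{1}{5}\right)\right) T = \left(T - \frac{8}{5}\right) T = \left(- \frac{8}{5} + T\right) T = T \left(- \frac{8}{5} + T\right)$)
$\left(-2489162 + C{\left(1502 \right)}\right) + 677171 = \left(-2489162 + \frac{1}{5} \cdot 1502 \left(-8 + 5 \cdot 1502\right)\right) + 677171 = \left(-2489162 + \frac{1}{5} \cdot 1502 \left(-8 + 7510\right)\right) + 677171 = \left(-2489162 + \frac{1}{5} \cdot 1502 \cdot 7502\right) + 677171 = \left(-2489162 + \frac{11268004}{5}\right) + 677171 = - \frac{1177806}{5} + 677171 = \frac{2208049}{5}$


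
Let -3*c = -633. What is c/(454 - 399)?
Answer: 211/55 ≈ 3.8364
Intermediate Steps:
c = 211 (c = -⅓*(-633) = 211)
c/(454 - 399) = 211/(454 - 399) = 211/55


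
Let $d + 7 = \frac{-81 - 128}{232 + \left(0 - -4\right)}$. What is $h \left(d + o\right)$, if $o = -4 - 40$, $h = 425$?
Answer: $- \frac{5204125}{236} \approx -22051.0$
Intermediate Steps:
$o = -44$ ($o = -4 - 40 = -44$)
$d = - \frac{1861}{236}$ ($d = -7 + \frac{-81 - 128}{232 + \left(0 - -4\right)} = -7 - \frac{209}{232 + \left(0 + 4\right)} = -7 - \frac{209}{232 + 4} = -7 - \frac{209}{236} = - \frac{1861}{236} \approx -7.8856$)
$h \left(d + o\right) = 425 \left(- \frac{1861}{236} - 44\right) = 425 \left(- \frac{12245}{236}\right) = - \frac{5204125}{236}$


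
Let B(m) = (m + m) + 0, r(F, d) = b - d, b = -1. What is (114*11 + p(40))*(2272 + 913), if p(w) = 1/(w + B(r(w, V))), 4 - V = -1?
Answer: 15976415/4 ≈ 3.9941e+6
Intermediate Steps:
V = 5 (V = 4 - 1*(-1) = 4 + 1 = 5)
r(F, d) = -1 - d
B(m) = 2*m (B(m) = 2*m + 0 = 2*m)
p(w) = 1/(-12 + w) (p(w) = 1/(w + 2*(-1 - 1*5)) = 1/(w + 2*(-1 - 5)) = 1/(w + 2*(-6)) = 1/(w - 12) = 1/(-12 + w))
(114*11 + p(40))*(2272 + 913) = (114*11 + 1/(-12 + 40))*(2272 + 913) = (1254 + 1/28)*3185 = (35113/28)*3185 = 15976415/4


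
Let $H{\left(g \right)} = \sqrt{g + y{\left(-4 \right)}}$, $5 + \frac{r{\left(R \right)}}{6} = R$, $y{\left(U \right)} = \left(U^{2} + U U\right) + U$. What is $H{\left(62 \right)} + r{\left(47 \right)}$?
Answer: $252 + 3 \sqrt{10} \approx 261.49$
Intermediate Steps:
$y{\left(U \right)} = U + 2 U^{2}$ ($y{\left(U \right)} = \left(U^{2} + U^{2}\right) + U = 2 U^{2} + U = U + 2 U^{2}$)
$r{\left(R \right)} = -30 + 6 R$
$H{\left(g \right)} = \sqrt{28 + g}$ ($H{\left(g \right)} = \sqrt{g - 4 \left(1 + 2 \left(-4\right)\right)} = \sqrt{g - 4 \left(1 - 8\right)} = \sqrt{g - -28} = \sqrt{g + 28} = \sqrt{28 + g}$)
$H{\left(62 \right)} + r{\left(47 \right)} = \sqrt{28 + 62} + \left(-30 + 6 \cdot 47\right) = \sqrt{90} + \left(-30 + 282\right) = 3 \sqrt{10} + 252 = 252 + 3 \sqrt{10}$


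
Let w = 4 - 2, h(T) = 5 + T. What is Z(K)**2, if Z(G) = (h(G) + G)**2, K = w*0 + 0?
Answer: 625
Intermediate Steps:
w = 2
K = 0 (K = 2*0 + 0 = 0 + 0 = 0)
Z(G) = (5 + 2*G)**2 (Z(G) = ((5 + G) + G)**2 = (5 + 2*G)**2)
Z(K)**2 = ((5 + 2*0)**2)**2 = ((5 + 0)**2)**2 = (5**2)**2 = 25**2 = 625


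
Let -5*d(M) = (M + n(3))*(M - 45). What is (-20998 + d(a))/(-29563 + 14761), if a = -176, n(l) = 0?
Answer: 23981/12335 ≈ 1.9441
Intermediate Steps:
d(M) = -M*(-45 + M)/5 (d(M) = -(M + 0)*(M - 45)/5 = -M*(-45 + M)/5)
(-20998 + d(a))/(-29563 + 14761) = (-20998 + (⅕)*(-176)*(45 - 1*(-176)))/(-29563 + 14761) = (-20998 + (⅕)*(-176)*(45 + 176))/(-14802) = (-20998 + (⅕)*(-176)*221)*(-1/14802) = (-20998 - 38896/5)*(-1/14802) = -143886/5*(-1/14802) = 23981/12335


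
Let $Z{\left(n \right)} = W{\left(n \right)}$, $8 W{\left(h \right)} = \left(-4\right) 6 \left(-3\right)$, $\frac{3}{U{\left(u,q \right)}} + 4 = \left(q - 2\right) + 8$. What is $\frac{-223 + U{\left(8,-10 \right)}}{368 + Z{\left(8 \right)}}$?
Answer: $- \frac{1787}{3016} \approx -0.59251$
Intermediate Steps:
$U{\left(u,q \right)} = \frac{3}{2 + q}$ ($U{\left(u,q \right)} = \frac{3}{-4 + \left(\left(q - 2\right) + 8\right)} = \frac{3}{-4 + \left(\left(-2 + q\right) + 8\right)} = \frac{3}{-4 + \left(6 + q\right)} = \frac{3}{2 + q}$)
$W{\left(h \right)} = 9$ ($W{\left(h \right)} = \frac{\left(-4\right) 6 \left(-3\right)}{8} = \frac{\left(-24\right) \left(-3\right)}{8} = \frac{1}{8} \cdot 72 = 9$)
$Z{\left(n \right)} = 9$
$\frac{-223 + U{\left(8,-10 \right)}}{368 + Z{\left(8 \right)}} = \frac{-223 + \frac{3}{2 - 10}}{368 + 9} = \frac{-223 + \frac{3}{-8}}{377} = \left(-223 + 3 \left(- \frac{1}{8}\right)\right) \frac{1}{377} = \left(-223 - \frac{3}{8}\right) \frac{1}{377} = \left(- \frac{1787}{8}\right) \frac{1}{377} = - \frac{1787}{3016}$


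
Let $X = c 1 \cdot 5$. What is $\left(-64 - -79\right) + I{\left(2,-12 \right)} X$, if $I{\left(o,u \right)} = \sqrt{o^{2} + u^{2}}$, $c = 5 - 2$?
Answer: $15 + 30 \sqrt{37} \approx 197.48$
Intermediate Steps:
$c = 3$
$X = 15$ ($X = 3 \cdot 1 \cdot 5 = 3 \cdot 5 = 15$)
$\left(-64 - -79\right) + I{\left(2,-12 \right)} X = \left(-64 - -79\right) + \sqrt{2^{2} + \left(-12\right)^{2}} \cdot 15 = \left(-64 + 79\right) + \sqrt{4 + 144} \cdot 15 = 15 + \sqrt{148} \cdot 15 = 15 + 2 \sqrt{37} \cdot 15 = 15 + 30 \sqrt{37}$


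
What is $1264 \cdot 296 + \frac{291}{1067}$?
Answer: $\frac{4115587}{11} \approx 3.7414 \cdot 10^{5}$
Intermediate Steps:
$1264 \cdot 296 + \frac{291}{1067} = 374144 + 291 \cdot \frac{1}{1067} = 374144 + \frac{3}{11} = \frac{4115587}{11}$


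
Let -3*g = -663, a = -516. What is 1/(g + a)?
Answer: -1/295 ≈ -0.0033898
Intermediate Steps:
g = 221 (g = -⅓*(-663) = 221)
1/(g + a) = 1/(221 - 516) = 1/(-295) = -1/295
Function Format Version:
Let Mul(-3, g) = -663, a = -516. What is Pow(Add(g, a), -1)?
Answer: Rational(-1, 295) ≈ -0.0033898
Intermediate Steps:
g = 221 (g = Mul(Rational(-1, 3), -663) = 221)
Pow(Add(g, a), -1) = Pow(Add(221, -516), -1) = Pow(-295, -1) = Rational(-1, 295)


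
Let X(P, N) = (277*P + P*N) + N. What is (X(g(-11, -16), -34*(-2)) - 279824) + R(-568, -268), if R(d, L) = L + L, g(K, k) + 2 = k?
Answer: -286502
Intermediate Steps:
g(K, k) = -2 + k
R(d, L) = 2*L
X(P, N) = N + 277*P + N*P (X(P, N) = (277*P + N*P) + N = N + 277*P + N*P)
(X(g(-11, -16), -34*(-2)) - 279824) + R(-568, -268) = ((-34*(-2) + 277*(-2 - 16) + (-34*(-2))*(-2 - 16)) - 279824) + 2*(-268) = ((68 + 277*(-18) + 68*(-18)) - 279824) - 536 = ((68 - 4986 - 1224) - 279824) - 536 = (-6142 - 279824) - 536 = -285966 - 536 = -286502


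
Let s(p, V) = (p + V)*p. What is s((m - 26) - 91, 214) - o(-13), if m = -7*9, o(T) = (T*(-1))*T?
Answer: -5951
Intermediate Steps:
o(T) = -T² (o(T) = (-T)*T = -T²)
m = -63
s(p, V) = p*(V + p) (s(p, V) = (V + p)*p = p*(V + p))
s((m - 26) - 91, 214) - o(-13) = ((-63 - 26) - 91)*(214 + ((-63 - 26) - 91)) - (-1)*(-13)² = (-89 - 91)*(214 + (-89 - 91)) - (-1)*169 = -180*(214 - 180) - 1*(-169) = -180*34 + 169 = -6120 + 169 = -5951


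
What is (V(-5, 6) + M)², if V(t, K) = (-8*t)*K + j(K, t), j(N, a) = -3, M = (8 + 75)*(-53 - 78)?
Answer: 113124496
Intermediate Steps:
M = -10873 (M = 83*(-131) = -10873)
V(t, K) = -3 - 8*K*t (V(t, K) = (-8*t)*K - 3 = -8*K*t - 3 = -3 - 8*K*t)
(V(-5, 6) + M)² = ((-3 - 8*6*(-5)) - 10873)² = ((-3 + 240) - 10873)² = (237 - 10873)² = (-10636)² = 113124496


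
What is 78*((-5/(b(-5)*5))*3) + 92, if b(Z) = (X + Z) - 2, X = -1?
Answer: 485/4 ≈ 121.25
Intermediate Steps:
b(Z) = -3 + Z (b(Z) = (-1 + Z) - 2 = -3 + Z)
78*((-5/(b(-5)*5))*3) + 92 = 78*((-5/((-3 - 5)*5))*3) + 92 = 78*((-5/(-8*5))*3) + 92 = 78*((-5/(-40))*3) + 92 = 78*(-1/40*(-5)*3) + 92 = 78*((⅛)*3) + 92 = 78*(3/8) + 92 = 117/4 + 92 = 485/4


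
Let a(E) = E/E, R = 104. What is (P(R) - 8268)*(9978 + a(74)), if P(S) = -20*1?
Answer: -82705952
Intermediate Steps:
a(E) = 1
P(S) = -20
(P(R) - 8268)*(9978 + a(74)) = (-20 - 8268)*(9978 + 1) = -8288*9979 = -82705952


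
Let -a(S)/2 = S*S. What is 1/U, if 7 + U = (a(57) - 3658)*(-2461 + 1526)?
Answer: 1/9495853 ≈ 1.0531e-7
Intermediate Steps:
a(S) = -2*S² (a(S) = -2*S*S = -2*S²)
U = 9495853 (U = -7 + (-2*57² - 3658)*(-2461 + 1526) = -7 + (-2*3249 - 3658)*(-935) = -7 + (-6498 - 3658)*(-935) = -7 - 10156*(-935) = -7 + 9495860 = 9495853)
1/U = 1/9495853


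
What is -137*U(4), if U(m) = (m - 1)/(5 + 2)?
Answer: -411/7 ≈ -58.714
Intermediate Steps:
U(m) = -1/7 + m/7 (U(m) = (-1 + m)/7 = (-1 + m)*(1/7) = -1/7 + m/7)
-137*U(4) = -137*(-1/7 + (1/7)*4) = -137*(-1/7 + 4/7) = -137*3/7 = -411/7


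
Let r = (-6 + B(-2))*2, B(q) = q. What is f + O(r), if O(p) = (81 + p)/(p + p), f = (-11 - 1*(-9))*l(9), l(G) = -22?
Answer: 1343/32 ≈ 41.969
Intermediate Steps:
r = -16 (r = (-6 - 2)*2 = -8*2 = -16)
f = 44 (f = (-11 - 1*(-9))*(-22) = (-11 + 9)*(-22) = -2*(-22) = 44)
O(p) = (81 + p)/(2*p) (O(p) = (81 + p)/((2*p)) = (81 + p)*(1/(2*p)) = (81 + p)/(2*p))
f + O(r) = 44 + (1/2)*(81 - 16)/(-16) = 44 + (1/2)*(-1/16)*65 = 44 - 65/32 = 1343/32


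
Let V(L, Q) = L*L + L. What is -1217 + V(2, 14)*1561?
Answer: 8149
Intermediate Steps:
V(L, Q) = L + L**2 (V(L, Q) = L**2 + L = L + L**2)
-1217 + V(2, 14)*1561 = -1217 + (2*(1 + 2))*1561 = -1217 + (2*3)*1561 = -1217 + 6*1561 = -1217 + 9366 = 8149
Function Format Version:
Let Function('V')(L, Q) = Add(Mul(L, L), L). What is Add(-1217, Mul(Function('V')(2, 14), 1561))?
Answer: 8149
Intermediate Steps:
Function('V')(L, Q) = Add(L, Pow(L, 2)) (Function('V')(L, Q) = Add(Pow(L, 2), L) = Add(L, Pow(L, 2)))
Add(-1217, Mul(Function('V')(2, 14), 1561)) = Add(-1217, Mul(Mul(2, Add(1, 2)), 1561)) = Add(-1217, Mul(Mul(2, 3), 1561)) = Add(-1217, Mul(6, 1561)) = Add(-1217, 9366) = 8149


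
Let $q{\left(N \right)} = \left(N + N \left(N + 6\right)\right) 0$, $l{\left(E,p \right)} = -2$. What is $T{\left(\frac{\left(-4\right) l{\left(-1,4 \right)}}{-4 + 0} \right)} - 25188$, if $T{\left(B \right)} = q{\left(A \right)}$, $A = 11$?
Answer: $-25188$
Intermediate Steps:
$q{\left(N \right)} = 0$ ($q{\left(N \right)} = \left(N + N \left(6 + N\right)\right) 0 = 0$)
$T{\left(B \right)} = 0$
$T{\left(\frac{\left(-4\right) l{\left(-1,4 \right)}}{-4 + 0} \right)} - 25188 = 0 - 25188 = -25188$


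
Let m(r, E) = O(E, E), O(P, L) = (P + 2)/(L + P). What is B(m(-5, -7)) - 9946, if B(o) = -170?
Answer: -10116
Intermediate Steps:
O(P, L) = (2 + P)/(L + P)
m(r, E) = (2 + E)/(2*E) (m(r, E) = (2 + E)/(E + E) = (2 + E)/((2*E)) = (1/(2*E))*(2 + E) = (2 + E)/(2*E))
B(m(-5, -7)) - 9946 = -170 - 9946 = -10116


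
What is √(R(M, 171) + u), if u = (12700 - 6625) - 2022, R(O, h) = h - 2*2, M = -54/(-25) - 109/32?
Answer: 2*√1055 ≈ 64.962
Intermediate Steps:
M = -997/800 (M = -54*(-1/25) - 109*1/32 = 54/25 - 109/32 = -997/800 ≈ -1.2463)
R(O, h) = -4 + h (R(O, h) = h - 4 = -4 + h)
u = 4053 (u = 6075 - 2022 = 4053)
√(R(M, 171) + u) = √((-4 + 171) + 4053) = √(167 + 4053) = √4220 = 2*√1055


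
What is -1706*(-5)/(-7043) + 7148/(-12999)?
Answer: -161224834/91551957 ≈ -1.7610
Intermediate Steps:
-1706*(-5)/(-7043) + 7148/(-12999) = 8530*(-1/7043) + 7148*(-1/12999) = -8530/7043 - 7148/12999 = -161224834/91551957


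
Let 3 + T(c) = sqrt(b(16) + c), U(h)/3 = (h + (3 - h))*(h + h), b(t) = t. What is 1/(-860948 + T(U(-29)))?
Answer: -860951/741236624907 - I*sqrt(506)/741236624907 ≈ -1.1615e-6 - 3.0347e-11*I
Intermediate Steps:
U(h) = 18*h (U(h) = 3*((h + (3 - h))*(h + h)) = 3*(3*(2*h)) = 3*(6*h) = 18*h)
T(c) = -3 + sqrt(16 + c)
1/(-860948 + T(U(-29))) = 1/(-860948 + (-3 + sqrt(16 + 18*(-29)))) = 1/(-860948 + (-3 + sqrt(16 - 522))) = 1/(-860948 + (-3 + sqrt(-506))) = 1/(-860948 + (-3 + I*sqrt(506))) = 1/(-860951 + I*sqrt(506))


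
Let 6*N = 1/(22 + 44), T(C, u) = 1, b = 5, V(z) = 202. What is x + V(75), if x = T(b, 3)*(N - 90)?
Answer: 44353/396 ≈ 112.00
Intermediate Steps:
N = 1/396 (N = 1/(6*(22 + 44)) = (⅙)/66 = (⅙)*(1/66) = 1/396 ≈ 0.0025253)
x = -35639/396 (x = 1*(1/396 - 90) = 1*(-35639/396) = -35639/396 ≈ -89.997)
x + V(75) = -35639/396 + 202 = 44353/396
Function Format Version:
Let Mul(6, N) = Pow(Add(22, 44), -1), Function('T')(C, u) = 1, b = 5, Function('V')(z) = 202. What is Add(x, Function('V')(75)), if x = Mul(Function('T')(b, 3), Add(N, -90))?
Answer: Rational(44353, 396) ≈ 112.00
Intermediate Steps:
N = Rational(1, 396) (N = Mul(Rational(1, 6), Pow(Add(22, 44), -1)) = Mul(Rational(1, 6), Pow(66, -1)) = Mul(Rational(1, 6), Rational(1, 66)) = Rational(1, 396) ≈ 0.0025253)
x = Rational(-35639, 396) (x = Mul(1, Add(Rational(1, 396), -90)) = Mul(1, Rational(-35639, 396)) = Rational(-35639, 396) ≈ -89.997)
Add(x, Function('V')(75)) = Add(Rational(-35639, 396), 202) = Rational(44353, 396)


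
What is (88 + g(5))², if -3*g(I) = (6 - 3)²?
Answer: 7225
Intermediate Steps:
g(I) = -3 (g(I) = -(6 - 3)²/3 = -⅓*3² = -⅓*9 = -3)
(88 + g(5))² = (88 - 3)² = 85² = 7225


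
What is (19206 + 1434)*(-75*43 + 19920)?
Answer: 344584800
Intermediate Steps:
(19206 + 1434)*(-75*43 + 19920) = 20640*(-3225 + 19920) = 20640*16695 = 344584800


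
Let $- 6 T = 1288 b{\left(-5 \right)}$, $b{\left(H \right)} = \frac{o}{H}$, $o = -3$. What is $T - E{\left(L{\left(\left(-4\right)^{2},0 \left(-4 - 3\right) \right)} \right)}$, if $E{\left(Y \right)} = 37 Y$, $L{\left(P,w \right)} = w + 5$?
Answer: $- \frac{1569}{5} \approx -313.8$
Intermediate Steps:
$L{\left(P,w \right)} = 5 + w$
$b{\left(H \right)} = - \frac{3}{H}$
$T = - \frac{644}{5}$ ($T = - \frac{1288 \left(- \frac{3}{-5}\right)}{6} = - \frac{1288 \left(\left(-3\right) \left(- \frac{1}{5}\right)\right)}{6} = - \frac{1288 \cdot \frac{3}{5}}{6} = \left(- \frac{1}{6}\right) \frac{3864}{5} = - \frac{644}{5} \approx -128.8$)
$T - E{\left(L{\left(\left(-4\right)^{2},0 \left(-4 - 3\right) \right)} \right)} = - \frac{644}{5} - 37 \left(5 + 0 \left(-4 - 3\right)\right) = - \frac{644}{5} - 37 \left(5 + 0 \left(-7\right)\right) = - \frac{644}{5} - 37 \left(5 + 0\right) = - \frac{644}{5} - 37 \cdot 5 = - \frac{644}{5} - 185 = - \frac{1569}{5}$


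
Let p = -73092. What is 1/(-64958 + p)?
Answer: -1/138050 ≈ -7.2438e-6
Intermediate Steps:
1/(-64958 + p) = 1/(-64958 - 73092) = 1/(-138050) = -1/138050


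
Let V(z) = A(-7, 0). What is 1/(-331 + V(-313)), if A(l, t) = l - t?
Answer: -1/338 ≈ -0.0029586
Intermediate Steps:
V(z) = -7 (V(z) = -7 - 1*0 = -7 + 0 = -7)
1/(-331 + V(-313)) = 1/(-331 - 7) = 1/(-338) = -1/338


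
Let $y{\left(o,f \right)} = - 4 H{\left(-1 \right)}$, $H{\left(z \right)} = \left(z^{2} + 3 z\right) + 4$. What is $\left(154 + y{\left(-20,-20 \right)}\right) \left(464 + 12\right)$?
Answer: $69496$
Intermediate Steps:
$H{\left(z \right)} = 4 + z^{2} + 3 z$
$y{\left(o,f \right)} = -8$ ($y{\left(o,f \right)} = - 4 \left(4 + \left(-1\right)^{2} + 3 \left(-1\right)\right) = - 4 \left(4 + 1 - 3\right) = \left(-4\right) 2 = -8$)
$\left(154 + y{\left(-20,-20 \right)}\right) \left(464 + 12\right) = \left(154 - 8\right) \left(464 + 12\right) = 146 \cdot 476 = 69496$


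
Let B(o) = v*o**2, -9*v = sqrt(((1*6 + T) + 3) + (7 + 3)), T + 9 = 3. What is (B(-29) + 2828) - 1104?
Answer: 1724 - 841*sqrt(13)/9 ≈ 1387.1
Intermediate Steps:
T = -6 (T = -9 + 3 = -6)
v = -sqrt(13)/9 (v = -sqrt(((1*6 - 6) + 3) + (7 + 3))/9 = -sqrt(((6 - 6) + 3) + 10)/9 = -sqrt((0 + 3) + 10)/9 = -sqrt(3 + 10)/9 = -sqrt(13)/9 ≈ -0.40062)
B(o) = -sqrt(13)*o**2/9 (B(o) = (-sqrt(13)/9)*o**2 = -sqrt(13)*o**2/9)
(B(-29) + 2828) - 1104 = (-1/9*sqrt(13)*(-29)**2 + 2828) - 1104 = (-1/9*sqrt(13)*841 + 2828) - 1104 = (-841*sqrt(13)/9 + 2828) - 1104 = (2828 - 841*sqrt(13)/9) - 1104 = 1724 - 841*sqrt(13)/9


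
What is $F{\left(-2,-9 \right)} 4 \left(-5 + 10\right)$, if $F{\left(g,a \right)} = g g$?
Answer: $80$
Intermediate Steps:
$F{\left(g,a \right)} = g^{2}$
$F{\left(-2,-9 \right)} 4 \left(-5 + 10\right) = \left(-2\right)^{2} \cdot 4 \left(-5 + 10\right) = 4 \cdot 4 \cdot 5 = 4 \cdot 20 = 80$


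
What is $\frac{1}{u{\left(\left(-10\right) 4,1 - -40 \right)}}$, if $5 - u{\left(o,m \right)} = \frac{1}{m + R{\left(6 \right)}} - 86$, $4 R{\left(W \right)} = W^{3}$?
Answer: $\frac{95}{8644} \approx 0.01099$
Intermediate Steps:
$R{\left(W \right)} = \frac{W^{3}}{4}$
$u{\left(o,m \right)} = 91 - \frac{1}{54 + m}$ ($u{\left(o,m \right)} = 5 - \left(\frac{1}{m + \frac{6^{3}}{4}} - 86\right) = 5 - \left(\frac{1}{m + \frac{1}{4} \cdot 216} - 86\right) = 5 - \left(\frac{1}{m + 54} - 86\right) = 5 - \left(\frac{1}{54 + m} - 86\right) = 5 - \left(-86 + \frac{1}{54 + m}\right) = 5 + \left(86 - \frac{1}{54 + m}\right) = 91 - \frac{1}{54 + m}$)
$\frac{1}{u{\left(\left(-10\right) 4,1 - -40 \right)}} = \frac{1}{\frac{1}{54 + \left(1 - -40\right)} \left(4913 + 91 \left(1 - -40\right)\right)} = \frac{1}{\frac{1}{54 + \left(1 + 40\right)} \left(4913 + 91 \left(1 + 40\right)\right)} = \frac{1}{\frac{1}{54 + 41} \left(4913 + 91 \cdot 41\right)} = \frac{1}{\frac{1}{95} \left(4913 + 3731\right)} = \frac{1}{\frac{1}{95} \cdot 8644} = \frac{1}{\frac{8644}{95}} = \frac{95}{8644}$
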